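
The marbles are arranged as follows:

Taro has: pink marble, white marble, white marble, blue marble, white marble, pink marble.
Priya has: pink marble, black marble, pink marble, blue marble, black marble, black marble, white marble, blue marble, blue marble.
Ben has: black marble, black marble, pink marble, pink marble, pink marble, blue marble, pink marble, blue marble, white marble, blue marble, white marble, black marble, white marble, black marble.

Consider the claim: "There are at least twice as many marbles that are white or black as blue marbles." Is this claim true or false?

|marbles that are white or black| = 14.
|blue marbles| = 7.
The claim requires 14 ≥ 2 × 7 = 14, which holds.

True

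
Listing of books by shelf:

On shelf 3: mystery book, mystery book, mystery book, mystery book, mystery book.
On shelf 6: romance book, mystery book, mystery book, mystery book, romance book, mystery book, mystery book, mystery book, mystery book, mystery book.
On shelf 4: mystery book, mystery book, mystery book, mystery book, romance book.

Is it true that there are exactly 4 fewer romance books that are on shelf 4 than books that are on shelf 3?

|romance books on shelf 4| = 1.
|books on shelf 3| = 5.
The claim requires 5 − 1 (= 4) to equal 4, which holds.

True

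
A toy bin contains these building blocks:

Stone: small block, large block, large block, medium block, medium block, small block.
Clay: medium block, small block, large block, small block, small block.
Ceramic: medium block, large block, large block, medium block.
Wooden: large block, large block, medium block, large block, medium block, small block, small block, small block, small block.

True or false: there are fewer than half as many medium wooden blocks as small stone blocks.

|medium wooden blocks| = 2.
|small stone blocks| = 2.
The claim requires 2 × 2 = 4 < 2, which does not hold.

False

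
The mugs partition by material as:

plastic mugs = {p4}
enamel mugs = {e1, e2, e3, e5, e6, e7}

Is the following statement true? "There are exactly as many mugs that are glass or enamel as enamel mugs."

mugs that are glass or enamel: 6.
enamel mugs: 6.
The claim requires 6 = 6, which holds.

True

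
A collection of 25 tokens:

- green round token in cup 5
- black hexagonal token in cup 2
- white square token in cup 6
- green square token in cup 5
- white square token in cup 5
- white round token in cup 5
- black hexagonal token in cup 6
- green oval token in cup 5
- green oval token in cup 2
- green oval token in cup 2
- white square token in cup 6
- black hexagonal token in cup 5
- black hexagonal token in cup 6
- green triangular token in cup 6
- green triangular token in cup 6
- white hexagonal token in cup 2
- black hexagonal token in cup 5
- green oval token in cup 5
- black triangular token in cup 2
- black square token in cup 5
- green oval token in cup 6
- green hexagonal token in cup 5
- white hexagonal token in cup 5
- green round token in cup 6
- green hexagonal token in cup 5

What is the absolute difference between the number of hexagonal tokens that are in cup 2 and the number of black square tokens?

hexagonal tokens in cup 2: 2. black square tokens: 1.
|2 − 1| = 2 − 1 = 1.

1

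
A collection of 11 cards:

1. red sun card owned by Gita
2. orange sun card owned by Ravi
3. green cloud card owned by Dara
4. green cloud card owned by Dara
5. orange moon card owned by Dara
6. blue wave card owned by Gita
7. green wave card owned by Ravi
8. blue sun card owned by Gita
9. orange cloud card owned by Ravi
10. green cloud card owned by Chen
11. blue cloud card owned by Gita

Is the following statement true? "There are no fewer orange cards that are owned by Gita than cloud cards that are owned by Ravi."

|orange cards owned by Gita| = 0.
|cloud cards owned by Ravi| = 1.
The claim requires 0 ≥ 1, which does not hold.

False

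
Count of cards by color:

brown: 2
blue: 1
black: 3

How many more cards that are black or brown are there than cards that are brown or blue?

2

cards that are black or brown: 5.
cards that are brown or blue: 3.
5 − 3 = 2.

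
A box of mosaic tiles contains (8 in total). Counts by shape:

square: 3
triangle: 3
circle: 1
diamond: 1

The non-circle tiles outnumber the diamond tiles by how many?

6

non-circle tiles: 7.
diamond tiles: 1.
7 − 1 = 6.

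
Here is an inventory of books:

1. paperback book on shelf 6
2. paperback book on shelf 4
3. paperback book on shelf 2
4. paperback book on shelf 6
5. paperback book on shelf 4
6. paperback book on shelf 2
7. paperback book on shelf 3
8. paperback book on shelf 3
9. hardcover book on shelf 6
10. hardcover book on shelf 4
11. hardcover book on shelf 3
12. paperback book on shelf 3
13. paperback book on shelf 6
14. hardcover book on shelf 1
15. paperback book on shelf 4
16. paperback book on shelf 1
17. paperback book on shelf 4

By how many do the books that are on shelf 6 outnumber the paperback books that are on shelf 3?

books on shelf 6: 4.
paperback books on shelf 3: 3.
4 − 3 = 1.

1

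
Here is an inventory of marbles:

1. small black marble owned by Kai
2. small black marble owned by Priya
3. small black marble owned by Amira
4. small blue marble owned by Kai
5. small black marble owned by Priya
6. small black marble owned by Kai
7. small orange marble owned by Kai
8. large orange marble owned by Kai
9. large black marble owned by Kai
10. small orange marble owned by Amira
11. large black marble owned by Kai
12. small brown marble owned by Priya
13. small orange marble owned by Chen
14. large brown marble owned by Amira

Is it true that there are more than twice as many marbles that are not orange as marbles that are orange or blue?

False

There are 10 marbles that are not orange.
There are 5 marbles that are orange or blue.
The claim requires 10 > 2 × 5 = 10, which does not hold.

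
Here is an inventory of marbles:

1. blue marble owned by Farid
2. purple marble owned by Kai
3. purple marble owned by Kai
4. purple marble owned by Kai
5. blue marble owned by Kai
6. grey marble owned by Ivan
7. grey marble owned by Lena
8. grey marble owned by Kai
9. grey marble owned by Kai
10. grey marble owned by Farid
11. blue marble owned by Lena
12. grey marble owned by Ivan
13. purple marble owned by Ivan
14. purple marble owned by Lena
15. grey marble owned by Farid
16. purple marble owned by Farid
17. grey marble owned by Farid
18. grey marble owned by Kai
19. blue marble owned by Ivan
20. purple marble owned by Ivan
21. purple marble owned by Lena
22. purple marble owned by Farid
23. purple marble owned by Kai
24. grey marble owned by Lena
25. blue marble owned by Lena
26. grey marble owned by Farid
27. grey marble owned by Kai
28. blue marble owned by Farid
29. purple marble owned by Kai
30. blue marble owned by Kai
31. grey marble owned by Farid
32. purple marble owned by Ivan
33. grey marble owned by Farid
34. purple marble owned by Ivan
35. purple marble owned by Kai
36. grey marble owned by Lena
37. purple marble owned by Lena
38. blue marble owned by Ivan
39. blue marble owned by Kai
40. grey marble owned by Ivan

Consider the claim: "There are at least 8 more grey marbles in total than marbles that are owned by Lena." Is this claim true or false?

True

|grey marbles| = 16.
|marbles owned by Lena| = 8.
The claim requires 16 − 8 = 8 ≥ 8, which holds.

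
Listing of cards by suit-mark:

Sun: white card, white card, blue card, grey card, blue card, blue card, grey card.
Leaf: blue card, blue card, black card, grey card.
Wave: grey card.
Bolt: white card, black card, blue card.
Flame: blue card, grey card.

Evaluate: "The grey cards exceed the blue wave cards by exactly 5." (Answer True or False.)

grey cards: 5.
blue wave cards: 0.
The claim requires 5 − 0 (= 5) to equal 5, which holds.

True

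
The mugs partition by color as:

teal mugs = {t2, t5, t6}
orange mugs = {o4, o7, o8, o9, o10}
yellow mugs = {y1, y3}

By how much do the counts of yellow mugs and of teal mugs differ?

1

yellow mugs: 2. teal mugs: 3.
|2 − 3| = 3 − 2 = 1.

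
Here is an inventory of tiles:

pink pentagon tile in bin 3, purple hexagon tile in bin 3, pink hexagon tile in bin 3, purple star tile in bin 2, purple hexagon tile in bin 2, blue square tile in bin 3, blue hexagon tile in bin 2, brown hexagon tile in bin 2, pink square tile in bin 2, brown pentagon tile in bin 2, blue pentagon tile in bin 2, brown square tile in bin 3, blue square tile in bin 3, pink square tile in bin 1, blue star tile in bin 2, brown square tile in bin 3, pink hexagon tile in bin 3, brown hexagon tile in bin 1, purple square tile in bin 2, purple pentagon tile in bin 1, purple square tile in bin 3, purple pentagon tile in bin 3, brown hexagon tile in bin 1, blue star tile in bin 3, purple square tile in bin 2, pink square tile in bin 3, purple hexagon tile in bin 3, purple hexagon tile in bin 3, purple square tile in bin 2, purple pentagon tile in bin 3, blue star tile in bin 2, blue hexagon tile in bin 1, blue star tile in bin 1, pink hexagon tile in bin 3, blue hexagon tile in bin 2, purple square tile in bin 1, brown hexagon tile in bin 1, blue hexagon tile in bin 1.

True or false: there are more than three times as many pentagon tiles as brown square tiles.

There are 6 pentagon tiles.
There are 2 brown square tiles.
The claim requires 6 > 3 × 2 = 6, which does not hold.

False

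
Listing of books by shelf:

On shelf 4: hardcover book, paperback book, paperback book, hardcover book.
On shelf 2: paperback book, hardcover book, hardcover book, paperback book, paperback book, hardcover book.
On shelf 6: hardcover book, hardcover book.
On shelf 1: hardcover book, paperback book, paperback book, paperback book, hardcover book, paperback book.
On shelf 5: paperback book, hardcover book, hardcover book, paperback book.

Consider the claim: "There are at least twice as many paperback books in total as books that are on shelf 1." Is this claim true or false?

There are 11 paperback books.
There are 6 books on shelf 1.
The claim requires 11 ≥ 2 × 6 = 12, which does not hold.

False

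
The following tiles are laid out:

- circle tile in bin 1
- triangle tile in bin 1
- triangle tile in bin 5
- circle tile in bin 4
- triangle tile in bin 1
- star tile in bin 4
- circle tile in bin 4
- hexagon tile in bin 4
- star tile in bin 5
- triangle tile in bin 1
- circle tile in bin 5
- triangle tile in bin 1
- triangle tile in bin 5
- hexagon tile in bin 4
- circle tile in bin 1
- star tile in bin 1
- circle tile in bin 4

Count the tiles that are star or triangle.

9

star: 3; triangle: 6; together 3 + 6 = 9.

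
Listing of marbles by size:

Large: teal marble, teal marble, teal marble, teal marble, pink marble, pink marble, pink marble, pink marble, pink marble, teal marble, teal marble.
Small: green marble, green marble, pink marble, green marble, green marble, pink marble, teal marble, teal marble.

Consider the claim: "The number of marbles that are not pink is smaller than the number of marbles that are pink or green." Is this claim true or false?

False

marbles that are not pink: 12.
marbles that are pink or green: 11.
The claim requires 12 < 11, which does not hold.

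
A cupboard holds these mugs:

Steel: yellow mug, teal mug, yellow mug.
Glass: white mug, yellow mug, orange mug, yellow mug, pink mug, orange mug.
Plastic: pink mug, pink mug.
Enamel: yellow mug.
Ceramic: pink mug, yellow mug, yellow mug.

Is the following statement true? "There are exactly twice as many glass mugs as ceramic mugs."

glass mugs: 6.
ceramic mugs: 3.
The claim requires 6 = 2 × 3 = 6, which holds.

True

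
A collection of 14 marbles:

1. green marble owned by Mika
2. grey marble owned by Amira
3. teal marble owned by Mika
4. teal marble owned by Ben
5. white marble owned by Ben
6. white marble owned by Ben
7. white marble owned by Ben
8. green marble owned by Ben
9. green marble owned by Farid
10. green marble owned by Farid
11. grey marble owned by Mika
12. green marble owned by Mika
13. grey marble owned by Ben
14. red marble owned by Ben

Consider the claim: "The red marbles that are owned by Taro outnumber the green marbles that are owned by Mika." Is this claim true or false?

False

red marbles owned by Taro: 0.
green marbles owned by Mika: 2.
The claim requires 0 > 2, which does not hold.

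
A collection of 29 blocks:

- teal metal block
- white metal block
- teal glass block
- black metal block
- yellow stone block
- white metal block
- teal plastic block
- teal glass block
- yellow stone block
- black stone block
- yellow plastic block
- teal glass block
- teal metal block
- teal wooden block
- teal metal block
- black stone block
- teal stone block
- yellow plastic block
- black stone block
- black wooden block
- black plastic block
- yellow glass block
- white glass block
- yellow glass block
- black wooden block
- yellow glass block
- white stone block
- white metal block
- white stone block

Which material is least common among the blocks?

wooden

Counts by material: stone 8, glass 7, metal 7, plastic 4, wooden 3.
The minimum is 3, held uniquely by wooden.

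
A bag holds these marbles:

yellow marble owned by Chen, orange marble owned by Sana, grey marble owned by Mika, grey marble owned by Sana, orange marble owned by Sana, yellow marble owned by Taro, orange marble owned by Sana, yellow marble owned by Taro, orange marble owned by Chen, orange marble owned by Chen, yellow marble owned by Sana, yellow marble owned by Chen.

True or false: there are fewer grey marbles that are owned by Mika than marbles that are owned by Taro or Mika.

True

Count of grey marbles owned by Mika: 1.
Count of marbles owned by Taro or Mika: 3.
The claim requires 1 < 3, which holds.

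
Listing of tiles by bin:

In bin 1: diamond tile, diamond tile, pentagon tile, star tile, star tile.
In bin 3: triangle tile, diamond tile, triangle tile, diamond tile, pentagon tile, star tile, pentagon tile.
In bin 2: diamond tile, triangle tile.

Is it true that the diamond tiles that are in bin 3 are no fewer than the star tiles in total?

There are 2 diamond tiles in bin 3.
There are 3 star tiles.
The claim requires 2 ≥ 3, which does not hold.

False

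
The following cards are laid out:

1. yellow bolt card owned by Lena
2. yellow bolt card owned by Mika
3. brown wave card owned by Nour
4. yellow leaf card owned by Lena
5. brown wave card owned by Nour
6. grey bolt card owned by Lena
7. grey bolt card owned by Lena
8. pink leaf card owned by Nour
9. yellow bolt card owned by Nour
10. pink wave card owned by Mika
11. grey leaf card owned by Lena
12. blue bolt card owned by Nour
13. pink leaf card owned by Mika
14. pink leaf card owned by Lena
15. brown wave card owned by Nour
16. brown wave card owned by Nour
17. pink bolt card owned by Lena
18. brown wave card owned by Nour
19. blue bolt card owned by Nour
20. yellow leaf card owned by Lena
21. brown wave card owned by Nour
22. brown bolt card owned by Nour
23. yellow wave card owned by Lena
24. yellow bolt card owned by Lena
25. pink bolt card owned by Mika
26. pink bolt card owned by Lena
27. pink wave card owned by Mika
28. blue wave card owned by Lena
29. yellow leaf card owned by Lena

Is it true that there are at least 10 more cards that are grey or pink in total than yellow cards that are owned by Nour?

True

|cards that are grey or pink| = 11.
|yellow cards owned by Nour| = 1.
The claim requires 11 − 1 = 10 ≥ 10, which holds.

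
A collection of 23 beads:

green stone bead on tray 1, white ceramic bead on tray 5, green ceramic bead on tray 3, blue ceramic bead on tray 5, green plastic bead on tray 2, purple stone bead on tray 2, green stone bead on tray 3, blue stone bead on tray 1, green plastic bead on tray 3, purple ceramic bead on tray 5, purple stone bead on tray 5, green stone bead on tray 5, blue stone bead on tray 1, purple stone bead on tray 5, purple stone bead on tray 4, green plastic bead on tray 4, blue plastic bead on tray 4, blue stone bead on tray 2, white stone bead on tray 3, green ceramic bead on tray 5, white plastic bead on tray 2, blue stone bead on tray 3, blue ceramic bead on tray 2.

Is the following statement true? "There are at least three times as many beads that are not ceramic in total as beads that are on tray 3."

There are 17 beads that are not ceramic.
There are 5 beads on tray 3.
The claim requires 17 ≥ 3 × 5 = 15, which holds.

True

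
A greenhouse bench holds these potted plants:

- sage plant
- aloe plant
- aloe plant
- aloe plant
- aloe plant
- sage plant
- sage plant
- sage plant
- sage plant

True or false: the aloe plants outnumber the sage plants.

False

There are 4 aloe plants.
There are 5 sage plants.
The claim requires 4 > 5, which does not hold.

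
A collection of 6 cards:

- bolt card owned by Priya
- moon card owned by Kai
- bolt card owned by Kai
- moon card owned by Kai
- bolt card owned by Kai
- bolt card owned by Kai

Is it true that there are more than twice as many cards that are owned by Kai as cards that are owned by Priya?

|cards owned by Kai| = 5.
|cards owned by Priya| = 1.
The claim requires 5 > 2 × 1 = 2, which holds.

True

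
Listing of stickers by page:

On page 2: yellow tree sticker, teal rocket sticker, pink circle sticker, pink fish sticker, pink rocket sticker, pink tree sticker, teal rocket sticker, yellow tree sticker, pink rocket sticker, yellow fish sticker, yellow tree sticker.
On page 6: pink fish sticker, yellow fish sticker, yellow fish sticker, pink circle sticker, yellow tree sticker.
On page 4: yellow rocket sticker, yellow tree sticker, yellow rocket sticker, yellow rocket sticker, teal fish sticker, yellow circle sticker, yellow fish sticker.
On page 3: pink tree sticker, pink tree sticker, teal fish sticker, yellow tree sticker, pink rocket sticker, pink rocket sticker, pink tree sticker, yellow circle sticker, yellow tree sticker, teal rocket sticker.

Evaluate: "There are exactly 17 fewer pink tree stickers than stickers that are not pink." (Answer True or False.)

True

pink tree stickers: 4.
stickers that are not pink: 21.
The claim requires 21 − 4 (= 17) to equal 17, which holds.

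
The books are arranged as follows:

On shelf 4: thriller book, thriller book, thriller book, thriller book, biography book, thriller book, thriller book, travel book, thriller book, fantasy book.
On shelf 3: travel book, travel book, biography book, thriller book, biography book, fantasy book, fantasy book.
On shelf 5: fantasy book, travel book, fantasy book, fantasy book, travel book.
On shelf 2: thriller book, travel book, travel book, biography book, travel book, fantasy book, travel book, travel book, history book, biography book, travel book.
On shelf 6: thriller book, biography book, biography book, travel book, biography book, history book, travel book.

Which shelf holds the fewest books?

shelf 5

Counts by shelf: shelf 2→11, shelf 4→10, shelf 3→7, shelf 6→7, shelf 5→5.
The minimum is 5, held uniquely by shelf 5.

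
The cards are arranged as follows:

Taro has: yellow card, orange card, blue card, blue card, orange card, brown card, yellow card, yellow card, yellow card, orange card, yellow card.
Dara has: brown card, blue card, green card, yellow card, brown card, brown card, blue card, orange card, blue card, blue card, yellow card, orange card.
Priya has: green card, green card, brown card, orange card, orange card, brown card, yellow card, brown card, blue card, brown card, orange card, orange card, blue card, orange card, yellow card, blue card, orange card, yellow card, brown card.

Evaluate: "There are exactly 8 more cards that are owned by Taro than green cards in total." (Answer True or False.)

True

|cards owned by Taro| = 11.
|green cards| = 3.
The claim requires 11 − 3 (= 8) to equal 8, which holds.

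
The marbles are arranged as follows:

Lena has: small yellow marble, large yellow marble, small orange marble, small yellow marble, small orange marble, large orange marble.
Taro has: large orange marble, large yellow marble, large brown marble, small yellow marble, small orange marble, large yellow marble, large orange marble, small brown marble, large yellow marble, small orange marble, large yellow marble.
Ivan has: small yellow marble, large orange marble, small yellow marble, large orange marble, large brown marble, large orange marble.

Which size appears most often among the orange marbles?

Counts by size (restricted to orange marbles): large 6, small 4.
The maximum is 6, held uniquely by large.

large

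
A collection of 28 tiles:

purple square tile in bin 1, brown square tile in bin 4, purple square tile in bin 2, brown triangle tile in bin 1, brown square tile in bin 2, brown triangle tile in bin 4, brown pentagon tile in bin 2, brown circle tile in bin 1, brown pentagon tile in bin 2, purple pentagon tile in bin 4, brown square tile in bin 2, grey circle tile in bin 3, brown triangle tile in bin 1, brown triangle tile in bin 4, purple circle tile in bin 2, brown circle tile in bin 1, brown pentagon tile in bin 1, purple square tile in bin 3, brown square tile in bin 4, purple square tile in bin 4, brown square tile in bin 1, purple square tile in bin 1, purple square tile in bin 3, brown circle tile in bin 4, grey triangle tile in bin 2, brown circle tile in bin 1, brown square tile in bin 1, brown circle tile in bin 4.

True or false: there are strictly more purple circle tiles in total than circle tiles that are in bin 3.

|purple circle tiles| = 1.
|circle tiles in bin 3| = 1.
The claim requires 1 > 1, which does not hold.

False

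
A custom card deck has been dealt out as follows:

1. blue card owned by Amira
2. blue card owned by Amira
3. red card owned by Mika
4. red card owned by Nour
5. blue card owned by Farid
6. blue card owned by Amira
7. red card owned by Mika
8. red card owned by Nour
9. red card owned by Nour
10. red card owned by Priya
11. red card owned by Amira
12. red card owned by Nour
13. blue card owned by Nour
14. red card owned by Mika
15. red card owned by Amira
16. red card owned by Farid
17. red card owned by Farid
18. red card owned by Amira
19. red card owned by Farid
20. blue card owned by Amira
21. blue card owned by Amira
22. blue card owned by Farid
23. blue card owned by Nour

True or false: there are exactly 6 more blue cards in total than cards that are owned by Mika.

|blue cards| = 9.
|cards owned by Mika| = 3.
The claim requires 9 − 3 (= 6) to equal 6, which holds.

True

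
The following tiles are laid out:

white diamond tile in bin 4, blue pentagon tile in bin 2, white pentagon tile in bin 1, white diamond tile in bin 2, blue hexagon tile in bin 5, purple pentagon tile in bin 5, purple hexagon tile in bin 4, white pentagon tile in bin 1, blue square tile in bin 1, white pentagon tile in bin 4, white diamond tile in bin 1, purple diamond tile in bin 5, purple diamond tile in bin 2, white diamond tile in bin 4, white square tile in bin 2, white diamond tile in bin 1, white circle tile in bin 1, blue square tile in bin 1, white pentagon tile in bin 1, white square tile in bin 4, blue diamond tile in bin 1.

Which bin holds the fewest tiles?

Counts by bin: bin 1→9, bin 4→5, bin 2→4, bin 5→3.
The minimum is 3, held uniquely by bin 5.

bin 5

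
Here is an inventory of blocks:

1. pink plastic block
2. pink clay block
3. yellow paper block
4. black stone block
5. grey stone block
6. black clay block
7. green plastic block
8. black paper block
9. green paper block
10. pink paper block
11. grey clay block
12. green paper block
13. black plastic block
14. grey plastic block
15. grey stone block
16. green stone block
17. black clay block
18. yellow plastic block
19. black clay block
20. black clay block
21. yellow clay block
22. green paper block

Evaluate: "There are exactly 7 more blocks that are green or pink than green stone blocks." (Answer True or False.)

|blocks that are green or pink| = 8.
|green stone blocks| = 1.
The claim requires 8 − 1 (= 7) to equal 7, which holds.

True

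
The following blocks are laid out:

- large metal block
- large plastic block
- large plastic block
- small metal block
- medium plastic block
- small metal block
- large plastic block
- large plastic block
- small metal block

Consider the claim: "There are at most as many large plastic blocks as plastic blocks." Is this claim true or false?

large plastic blocks: 4.
plastic blocks: 5.
The claim requires 4 ≤ 5, which holds.

True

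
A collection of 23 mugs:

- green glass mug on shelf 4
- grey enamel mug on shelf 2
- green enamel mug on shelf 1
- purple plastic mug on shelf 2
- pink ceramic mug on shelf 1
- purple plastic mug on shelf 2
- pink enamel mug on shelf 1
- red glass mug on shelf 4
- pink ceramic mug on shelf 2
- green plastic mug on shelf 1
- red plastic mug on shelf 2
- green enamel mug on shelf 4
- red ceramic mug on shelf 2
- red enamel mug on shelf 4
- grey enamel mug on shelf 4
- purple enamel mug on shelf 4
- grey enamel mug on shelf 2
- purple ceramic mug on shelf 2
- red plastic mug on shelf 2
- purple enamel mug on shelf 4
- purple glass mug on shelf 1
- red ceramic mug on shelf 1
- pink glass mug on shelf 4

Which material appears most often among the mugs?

enamel

Counts by material: enamel 9, plastic 5, ceramic 5, glass 4.
The maximum is 9, held uniquely by enamel.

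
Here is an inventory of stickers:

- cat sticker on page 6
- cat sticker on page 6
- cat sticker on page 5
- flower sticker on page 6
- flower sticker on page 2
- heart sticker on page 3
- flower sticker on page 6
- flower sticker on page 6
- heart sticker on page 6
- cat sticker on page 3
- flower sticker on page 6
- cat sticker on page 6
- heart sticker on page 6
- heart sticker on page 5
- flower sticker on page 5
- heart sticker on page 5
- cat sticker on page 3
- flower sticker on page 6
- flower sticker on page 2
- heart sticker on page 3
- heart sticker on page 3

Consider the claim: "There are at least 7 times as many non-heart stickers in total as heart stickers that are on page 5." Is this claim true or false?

There are 14 non-heart stickers.
There are 2 heart stickers on page 5.
The claim requires 14 ≥ 7 × 2 = 14, which holds.

True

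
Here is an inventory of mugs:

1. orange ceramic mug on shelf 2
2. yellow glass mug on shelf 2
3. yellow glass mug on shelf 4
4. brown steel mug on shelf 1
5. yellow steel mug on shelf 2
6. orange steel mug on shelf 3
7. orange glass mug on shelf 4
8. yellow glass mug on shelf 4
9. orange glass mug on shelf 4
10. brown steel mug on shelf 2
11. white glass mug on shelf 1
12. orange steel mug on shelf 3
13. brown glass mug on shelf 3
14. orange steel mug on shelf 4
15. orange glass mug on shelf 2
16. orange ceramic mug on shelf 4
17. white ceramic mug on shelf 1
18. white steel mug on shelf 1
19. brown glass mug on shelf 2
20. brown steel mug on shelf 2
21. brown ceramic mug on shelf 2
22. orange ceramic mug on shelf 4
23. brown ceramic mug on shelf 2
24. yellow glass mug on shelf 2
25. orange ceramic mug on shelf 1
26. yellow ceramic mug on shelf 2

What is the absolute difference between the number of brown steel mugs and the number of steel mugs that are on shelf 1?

brown steel mugs: 3. steel mugs on shelf 1: 2.
|3 − 2| = 3 − 2 = 1.

1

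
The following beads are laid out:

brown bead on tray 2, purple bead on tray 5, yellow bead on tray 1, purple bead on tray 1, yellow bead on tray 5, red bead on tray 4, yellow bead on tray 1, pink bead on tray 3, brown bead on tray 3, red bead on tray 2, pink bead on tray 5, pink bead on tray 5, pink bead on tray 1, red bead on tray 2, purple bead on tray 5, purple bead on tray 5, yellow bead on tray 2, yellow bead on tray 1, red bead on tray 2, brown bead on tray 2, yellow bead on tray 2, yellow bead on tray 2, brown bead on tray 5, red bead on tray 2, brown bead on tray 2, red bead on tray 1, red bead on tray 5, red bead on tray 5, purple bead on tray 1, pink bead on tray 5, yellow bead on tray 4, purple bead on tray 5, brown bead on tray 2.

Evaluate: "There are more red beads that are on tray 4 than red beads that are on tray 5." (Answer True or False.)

False

red beads on tray 4: 1.
red beads on tray 5: 2.
The claim requires 1 > 2, which does not hold.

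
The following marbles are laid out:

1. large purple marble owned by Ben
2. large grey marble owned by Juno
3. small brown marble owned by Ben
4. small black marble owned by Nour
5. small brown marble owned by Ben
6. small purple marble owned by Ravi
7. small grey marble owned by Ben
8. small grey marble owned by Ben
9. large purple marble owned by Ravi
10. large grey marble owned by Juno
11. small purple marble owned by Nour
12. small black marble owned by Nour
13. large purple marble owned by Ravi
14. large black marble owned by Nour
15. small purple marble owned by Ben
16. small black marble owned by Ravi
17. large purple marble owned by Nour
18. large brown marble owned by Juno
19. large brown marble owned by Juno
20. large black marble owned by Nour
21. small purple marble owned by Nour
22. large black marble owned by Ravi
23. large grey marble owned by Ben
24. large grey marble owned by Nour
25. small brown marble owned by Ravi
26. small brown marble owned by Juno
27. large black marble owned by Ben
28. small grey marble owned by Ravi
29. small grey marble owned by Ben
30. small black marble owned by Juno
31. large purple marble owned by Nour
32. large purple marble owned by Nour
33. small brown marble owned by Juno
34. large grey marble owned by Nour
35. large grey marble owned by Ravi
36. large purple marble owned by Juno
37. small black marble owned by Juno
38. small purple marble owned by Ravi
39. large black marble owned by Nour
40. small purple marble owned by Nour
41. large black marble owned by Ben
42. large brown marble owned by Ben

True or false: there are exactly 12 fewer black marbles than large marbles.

black marbles: 11.
large marbles: 22.
The claim requires 22 − 11 (= 11) to equal 12, which does not hold.

False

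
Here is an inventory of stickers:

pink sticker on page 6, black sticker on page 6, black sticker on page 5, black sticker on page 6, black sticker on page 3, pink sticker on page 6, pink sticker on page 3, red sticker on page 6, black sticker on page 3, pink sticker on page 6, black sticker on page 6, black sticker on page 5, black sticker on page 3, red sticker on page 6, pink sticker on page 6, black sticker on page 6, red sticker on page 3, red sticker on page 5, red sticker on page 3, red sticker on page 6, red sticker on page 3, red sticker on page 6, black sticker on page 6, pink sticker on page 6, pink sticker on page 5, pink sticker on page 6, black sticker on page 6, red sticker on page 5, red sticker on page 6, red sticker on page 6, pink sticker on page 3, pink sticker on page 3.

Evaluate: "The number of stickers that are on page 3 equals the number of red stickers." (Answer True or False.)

stickers on page 3: 9.
red stickers: 11.
The claim requires 9 = 11, which does not hold.

False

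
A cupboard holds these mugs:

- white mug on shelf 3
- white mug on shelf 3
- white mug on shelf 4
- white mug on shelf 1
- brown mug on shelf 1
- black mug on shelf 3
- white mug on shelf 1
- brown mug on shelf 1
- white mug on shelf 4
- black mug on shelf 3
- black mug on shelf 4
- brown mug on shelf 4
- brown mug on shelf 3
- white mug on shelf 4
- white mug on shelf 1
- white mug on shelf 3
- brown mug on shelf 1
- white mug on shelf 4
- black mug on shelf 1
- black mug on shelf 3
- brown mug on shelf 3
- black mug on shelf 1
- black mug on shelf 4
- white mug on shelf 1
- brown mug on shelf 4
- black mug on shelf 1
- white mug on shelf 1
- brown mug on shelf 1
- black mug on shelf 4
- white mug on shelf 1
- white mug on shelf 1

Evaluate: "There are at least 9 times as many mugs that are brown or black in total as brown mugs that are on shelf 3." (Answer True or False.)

There are 17 mugs that are brown or black.
There are 2 brown mugs on shelf 3.
The claim requires 17 ≥ 9 × 2 = 18, which does not hold.

False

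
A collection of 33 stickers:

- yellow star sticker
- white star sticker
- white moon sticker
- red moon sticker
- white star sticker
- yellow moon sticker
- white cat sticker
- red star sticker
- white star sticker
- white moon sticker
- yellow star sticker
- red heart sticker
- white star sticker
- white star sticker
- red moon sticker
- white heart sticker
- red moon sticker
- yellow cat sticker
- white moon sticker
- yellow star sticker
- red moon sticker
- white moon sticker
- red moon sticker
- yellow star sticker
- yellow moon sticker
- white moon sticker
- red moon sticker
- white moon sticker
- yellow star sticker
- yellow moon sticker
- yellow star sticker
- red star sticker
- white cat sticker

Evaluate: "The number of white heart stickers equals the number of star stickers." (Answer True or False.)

There is 1 white heart sticker.
There are 13 star stickers.
The claim requires 1 = 13, which does not hold.

False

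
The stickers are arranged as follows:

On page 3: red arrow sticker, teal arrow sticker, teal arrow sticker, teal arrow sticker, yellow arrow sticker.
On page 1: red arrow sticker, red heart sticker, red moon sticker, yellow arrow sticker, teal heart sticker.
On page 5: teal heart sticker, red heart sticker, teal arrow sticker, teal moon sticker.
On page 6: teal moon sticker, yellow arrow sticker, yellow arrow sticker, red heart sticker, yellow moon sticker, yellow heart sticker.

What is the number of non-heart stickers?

Total stickers: 20; with the excluded value: 6; remaining 20 − 6 = 14.

14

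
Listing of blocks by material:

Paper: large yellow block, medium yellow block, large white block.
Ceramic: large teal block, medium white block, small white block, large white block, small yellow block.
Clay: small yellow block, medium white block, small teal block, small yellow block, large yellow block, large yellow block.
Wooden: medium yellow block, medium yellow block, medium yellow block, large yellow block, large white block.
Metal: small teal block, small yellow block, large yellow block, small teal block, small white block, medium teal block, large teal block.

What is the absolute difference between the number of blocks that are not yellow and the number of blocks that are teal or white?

0

blocks that are not yellow: 13. blocks that are teal or white: 13.
|13 − 13| = 13 − 13 = 0.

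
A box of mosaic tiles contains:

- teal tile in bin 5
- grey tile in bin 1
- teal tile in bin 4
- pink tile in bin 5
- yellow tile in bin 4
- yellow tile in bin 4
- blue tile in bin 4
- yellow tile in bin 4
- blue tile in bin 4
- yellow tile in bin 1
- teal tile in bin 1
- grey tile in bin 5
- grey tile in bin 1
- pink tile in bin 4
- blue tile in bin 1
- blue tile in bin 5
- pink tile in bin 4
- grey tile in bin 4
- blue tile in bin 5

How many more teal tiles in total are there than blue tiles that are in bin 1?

teal tiles: 3.
blue tiles in bin 1: 1.
3 − 1 = 2.

2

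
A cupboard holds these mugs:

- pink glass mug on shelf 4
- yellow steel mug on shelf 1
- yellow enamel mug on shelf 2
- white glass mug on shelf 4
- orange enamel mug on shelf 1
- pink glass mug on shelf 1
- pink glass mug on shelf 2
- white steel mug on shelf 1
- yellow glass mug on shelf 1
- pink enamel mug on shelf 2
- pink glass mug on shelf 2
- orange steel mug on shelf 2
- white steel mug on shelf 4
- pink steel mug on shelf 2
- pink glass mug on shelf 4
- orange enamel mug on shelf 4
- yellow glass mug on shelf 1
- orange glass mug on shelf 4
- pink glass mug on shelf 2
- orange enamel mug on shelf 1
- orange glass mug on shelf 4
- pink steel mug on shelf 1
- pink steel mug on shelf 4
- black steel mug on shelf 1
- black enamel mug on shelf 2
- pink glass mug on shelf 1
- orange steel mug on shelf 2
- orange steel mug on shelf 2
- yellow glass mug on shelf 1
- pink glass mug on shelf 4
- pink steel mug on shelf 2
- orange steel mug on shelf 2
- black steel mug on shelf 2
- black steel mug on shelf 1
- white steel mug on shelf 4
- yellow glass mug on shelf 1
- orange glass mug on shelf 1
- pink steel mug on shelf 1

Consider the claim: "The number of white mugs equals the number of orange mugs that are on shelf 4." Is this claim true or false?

|white mugs| = 4.
|orange mugs on shelf 4| = 3.
The claim requires 4 = 3, which does not hold.

False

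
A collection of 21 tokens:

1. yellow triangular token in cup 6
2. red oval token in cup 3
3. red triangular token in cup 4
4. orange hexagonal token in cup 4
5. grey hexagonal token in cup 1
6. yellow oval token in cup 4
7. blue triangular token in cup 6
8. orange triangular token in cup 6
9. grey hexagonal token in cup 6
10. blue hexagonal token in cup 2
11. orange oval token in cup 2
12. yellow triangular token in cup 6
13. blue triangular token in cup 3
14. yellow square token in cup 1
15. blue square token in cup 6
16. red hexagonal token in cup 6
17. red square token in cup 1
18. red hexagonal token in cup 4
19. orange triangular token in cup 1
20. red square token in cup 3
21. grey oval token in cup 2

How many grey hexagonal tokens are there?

2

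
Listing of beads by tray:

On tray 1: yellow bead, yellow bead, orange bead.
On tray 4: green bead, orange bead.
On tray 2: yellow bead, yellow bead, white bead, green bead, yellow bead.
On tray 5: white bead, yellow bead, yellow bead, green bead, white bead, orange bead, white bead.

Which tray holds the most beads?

tray 5

Counts by tray: tray 5→7, tray 2→5, tray 1→3, tray 4→2.
The maximum is 7, held uniquely by tray 5.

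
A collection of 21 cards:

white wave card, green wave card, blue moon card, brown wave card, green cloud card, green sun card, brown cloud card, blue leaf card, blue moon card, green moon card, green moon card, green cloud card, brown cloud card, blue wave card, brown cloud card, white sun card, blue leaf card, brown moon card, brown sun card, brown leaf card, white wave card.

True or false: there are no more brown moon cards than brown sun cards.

There is 1 brown moon card.
There is 1 brown sun card.
The claim requires 1 ≤ 1, which holds.

True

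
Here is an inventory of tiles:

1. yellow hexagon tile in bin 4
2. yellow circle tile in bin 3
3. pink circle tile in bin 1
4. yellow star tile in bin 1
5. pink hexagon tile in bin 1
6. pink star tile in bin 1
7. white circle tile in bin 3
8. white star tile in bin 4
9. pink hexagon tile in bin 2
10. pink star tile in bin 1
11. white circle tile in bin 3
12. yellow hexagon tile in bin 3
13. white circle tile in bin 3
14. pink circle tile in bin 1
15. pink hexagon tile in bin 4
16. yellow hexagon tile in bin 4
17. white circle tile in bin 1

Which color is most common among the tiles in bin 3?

white

Counts by color (restricted to tiles in bin 3): white 3, yellow 2.
The maximum is 3, held uniquely by white.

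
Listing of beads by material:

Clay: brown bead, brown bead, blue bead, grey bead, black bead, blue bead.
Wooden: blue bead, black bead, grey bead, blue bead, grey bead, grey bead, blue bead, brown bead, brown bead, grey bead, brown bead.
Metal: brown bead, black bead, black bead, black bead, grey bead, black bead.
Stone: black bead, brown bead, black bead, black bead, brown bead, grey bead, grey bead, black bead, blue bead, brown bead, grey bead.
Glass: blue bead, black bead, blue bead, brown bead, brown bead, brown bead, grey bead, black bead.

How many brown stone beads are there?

3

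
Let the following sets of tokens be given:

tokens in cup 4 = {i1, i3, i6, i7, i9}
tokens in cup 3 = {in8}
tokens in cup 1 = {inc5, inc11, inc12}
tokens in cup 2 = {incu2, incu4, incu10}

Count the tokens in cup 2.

3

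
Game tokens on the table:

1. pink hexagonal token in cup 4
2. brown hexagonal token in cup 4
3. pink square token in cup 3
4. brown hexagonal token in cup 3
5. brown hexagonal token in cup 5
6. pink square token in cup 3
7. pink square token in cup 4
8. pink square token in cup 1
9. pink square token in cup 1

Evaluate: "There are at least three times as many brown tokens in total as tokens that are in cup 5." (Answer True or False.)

There are 3 brown tokens.
There is 1 token in cup 5.
The claim requires 3 ≥ 3 × 1 = 3, which holds.

True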